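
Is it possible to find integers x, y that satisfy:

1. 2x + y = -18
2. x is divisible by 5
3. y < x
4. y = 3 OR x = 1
No

The full constraint system is jointly infeasible over the integers. Each constraint and what it forces:

  - 2x + y = -18: is a linear equation tying the variables together
  - x is divisible by 5: restricts x to multiples of 5
  - y < x: bounds one variable relative to another variable
  - y = 3 OR x = 1: forces a choice: either y = 3 or x = 1

Split on the disjunction (y = 3 OR x = 1):
  • If y = 3: with y = 3, writing x = 5x', every remaining term of the linear equation is divisible by 10, so the left side is ≡ 0 (mod 10); but the right side -21 ≡ 9 (mod 10). No integers can satisfy it.
  • If x = 1: this contradicts the divisibility constraint — 1 is not a multiple of 5.
Both branches are infeasible, so the system has no integer solution.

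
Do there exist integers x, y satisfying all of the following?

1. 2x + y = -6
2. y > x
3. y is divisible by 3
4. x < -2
Yes

Take x = -3, y = 0. Substituting into each constraint:
  (1) 2(-3) + 0 = -6 ✓
  (2) 0 > -3 ✓
  (3) 0 = 3 × 0, remainder 0 ✓
  (4) -3 < -2 ✓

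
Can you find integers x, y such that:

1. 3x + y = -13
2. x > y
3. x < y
No

A contradictory subset is {x > y, x < y}. No integer assignment can satisfy these jointly:

  - x > y: bounds one variable relative to another variable
  - x < y: bounds one variable relative to another variable

Direct contradiction: x > y and y > x cannot both hold.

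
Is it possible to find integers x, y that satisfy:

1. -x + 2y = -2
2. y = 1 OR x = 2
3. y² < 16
Yes

Take x = 2, y = 0. Substituting into each constraint:
  (1) (-2) + 2(0) = -2 ✓
  (2) x = 2, target 2 ✓ (second branch holds)
  (3) y² = (0)² = 0, and 0 < 16 ✓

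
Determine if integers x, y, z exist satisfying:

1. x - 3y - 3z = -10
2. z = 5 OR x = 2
Yes

Take x = 2, y = 4, z = 0. Substituting into each constraint:
  (1) 2 - 3(4) - 3(0) = -10 ✓
  (2) x = 2, target 2 ✓ (second branch holds)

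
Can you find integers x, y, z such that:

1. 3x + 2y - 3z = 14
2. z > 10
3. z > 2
Yes

Take x = 0, y = 25, z = 12. Substituting into each constraint:
  (1) 3(0) + 2(25) - 3(12) = 14 ✓
  (2) 12 > 10 ✓
  (3) 12 > 2 ✓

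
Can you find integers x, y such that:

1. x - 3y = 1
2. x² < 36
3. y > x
Yes

Take x = -2, y = -1. Substituting into each constraint:
  (1) (-2) - 3(-1) = 1 ✓
  (2) x² = (-2)² = 4, and 4 < 36 ✓
  (3) -1 > -2 ✓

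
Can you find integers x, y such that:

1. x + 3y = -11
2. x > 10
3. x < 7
No

A contradictory subset is {x > 10, x < 7}. No integer assignment can satisfy these jointly:

  - x > 10: bounds one variable relative to a constant
  - x < 7: bounds one variable relative to a constant

Direct contradiction: the bounds on x require x ≥ 11 and x ≤ 6 simultaneously, which is empty.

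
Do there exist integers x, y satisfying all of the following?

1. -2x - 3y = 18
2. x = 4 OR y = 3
No

The full constraint system is jointly infeasible over the integers. Each constraint and what it forces:

  - -2x - 3y = 18: is a linear equation tying the variables together
  - x = 4 OR y = 3: forces a choice: either x = 4 or y = 3

Split on the disjunction (x = 4 OR y = 3):
  • If x = 4: with x = 4, every remaining term of the linear equation is divisible by 3, so the left side is ≡ 0 (mod 3); but the right side 26 ≡ 2 (mod 3). No integers can satisfy it.
  • If y = 3: with y = 3, every remaining term of the linear equation is divisible by 2, so the left side is ≡ 0 (mod 2); but the right side 27 ≡ 1 (mod 2). No integers can satisfy it.
Both branches are infeasible, so the system has no integer solution.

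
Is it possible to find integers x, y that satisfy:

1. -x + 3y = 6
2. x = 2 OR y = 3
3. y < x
No

The full constraint system is jointly infeasible over the integers. Each constraint and what it forces:

  - -x + 3y = 6: is a linear equation tying the variables together
  - x = 2 OR y = 3: forces a choice: either x = 2 or y = 3
  - y < x: bounds one variable relative to another variable

Split on the disjunction (x = 2 OR y = 3):
  • If x = 2: with x = 2, every remaining term of the linear equation is divisible by 3, so the left side is ≡ 0 (mod 3); but the right side 8 ≡ 2 (mod 3). No integers can satisfy it.
  • If y = 3: the equation forces x = 3, giving (y, x) = (3, 3), which violates x > y.
Both branches are infeasible, so the system has no integer solution.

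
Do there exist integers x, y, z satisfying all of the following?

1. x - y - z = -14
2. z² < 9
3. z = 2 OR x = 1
Yes

Take x = -12, y = 0, z = 2. Substituting into each constraint:
  (1) (-12) + 0 + (-2) = -14 ✓
  (2) z² = (2)² = 4, and 4 < 9 ✓
  (3) z = 2, target 2 ✓ (first branch holds)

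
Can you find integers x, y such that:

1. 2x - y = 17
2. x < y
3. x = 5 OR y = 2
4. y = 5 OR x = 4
No

A contradictory subset is {2x - y = 17, x < y, y = 5 OR x = 4}. No integer assignment can satisfy these jointly:

  - 2x - y = 17: is a linear equation tying the variables together
  - x < y: bounds one variable relative to another variable
  - y = 5 OR x = 4: forces a choice: either y = 5 or x = 4

Split on the disjunction (y = 5 OR x = 4):
  • If y = 5: the equation forces x = 11, giving (y, x) = (5, 11), which violates y > x.
  • If x = 4: the equation forces y = -9, giving (x, y) = (4, -9), which violates y > x.
Both branches are infeasible, so the system has no integer solution.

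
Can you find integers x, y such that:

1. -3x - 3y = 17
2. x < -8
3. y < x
No

Even the single constraint (-3x - 3y = 17) is infeasible over the integers.

  - -3x - 3y = 17: every term on the left is divisible by 3, so the LHS ≡ 0 (mod 3), but the RHS 17 is not — no integer solution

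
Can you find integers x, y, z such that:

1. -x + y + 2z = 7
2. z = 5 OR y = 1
Yes

Take x = -6, y = 1, z = 0. Substituting into each constraint:
  (1) 6 + 1 + 2(0) = 7 ✓
  (2) y = 1, target 1 ✓ (second branch holds)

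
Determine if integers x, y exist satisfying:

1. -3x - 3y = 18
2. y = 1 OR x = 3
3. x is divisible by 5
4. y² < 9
No

A contradictory subset is {-3x - 3y = 18, y = 1 OR x = 3, x is divisible by 5}. No integer assignment can satisfy these jointly:

  - -3x - 3y = 18: is a linear equation tying the variables together
  - y = 1 OR x = 3: forces a choice: either y = 1 or x = 3
  - x is divisible by 5: restricts x to multiples of 5

Split on the disjunction (y = 1 OR x = 3):
  • If y = 1: with y = 1, writing x = 5x', every remaining term of the linear equation is divisible by 15, so the left side is ≡ 0 (mod 15); but the right side 21 ≡ 6 (mod 15). No integers can satisfy it.
  • If x = 3: this contradicts the divisibility constraint — 3 is not a multiple of 5.
Both branches are infeasible, so the system has no integer solution.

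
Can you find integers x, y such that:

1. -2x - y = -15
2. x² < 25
Yes

Take x = 0, y = 15. Substituting into each constraint:
  (1) -2(0) + (-15) = -15 ✓
  (2) x² = (0)² = 0, and 0 < 25 ✓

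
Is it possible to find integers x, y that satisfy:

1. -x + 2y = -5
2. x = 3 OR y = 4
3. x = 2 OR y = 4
Yes

Take x = 13, y = 4. Substituting into each constraint:
  (1) (-13) + 2(4) = -5 ✓
  (2) y = 4, target 4 ✓ (second branch holds)
  (3) y = 4, target 4 ✓ (second branch holds)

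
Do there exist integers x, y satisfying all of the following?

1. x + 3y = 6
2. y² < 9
Yes

Take x = 6, y = 0. Substituting into each constraint:
  (1) 6 + 3(0) = 6 ✓
  (2) y² = (0)² = 0, and 0 < 9 ✓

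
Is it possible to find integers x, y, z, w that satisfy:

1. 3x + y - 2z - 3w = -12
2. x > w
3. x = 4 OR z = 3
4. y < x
Yes

Take x = -8, y = -9, z = 3, w = -9. Substituting into each constraint:
  (1) 3(-8) + (-9) - 2(3) - 3(-9) = -12 ✓
  (2) -8 > -9 ✓
  (3) z = 3, target 3 ✓ (second branch holds)
  (4) -9 < -8 ✓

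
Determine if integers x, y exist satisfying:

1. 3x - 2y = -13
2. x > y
Yes

Take x = -15, y = -16. Substituting into each constraint:
  (1) 3(-15) - 2(-16) = -13 ✓
  (2) -15 > -16 ✓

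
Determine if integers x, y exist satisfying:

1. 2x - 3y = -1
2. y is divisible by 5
Yes

Take x = 7, y = 5. Substituting into each constraint:
  (1) 2(7) - 3(5) = -1 ✓
  (2) 5 = 5 × 1, remainder 0 ✓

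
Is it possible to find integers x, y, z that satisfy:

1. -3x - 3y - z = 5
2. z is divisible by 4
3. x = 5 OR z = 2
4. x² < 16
No

A contradictory subset is {-3x - 3y - z = 5, x = 5 OR z = 2, x² < 16}. No integer assignment can satisfy these jointly:

  - -3x - 3y - z = 5: is a linear equation tying the variables together
  - x = 5 OR z = 2: forces a choice: either x = 5 or z = 2
  - x² < 16: restricts x to |x| ≤ 3

Split on the disjunction (x = 5 OR z = 2):
  • If x = 5: this contradicts x² < 16, which requires |x| ≤ 3.
  • If z = 2: with z = 2, every remaining term of the linear equation is divisible by 3, so the left side is ≡ 0 (mod 3); but the right side 7 ≡ 1 (mod 3). No integers can satisfy it.
Both branches are infeasible, so the system has no integer solution.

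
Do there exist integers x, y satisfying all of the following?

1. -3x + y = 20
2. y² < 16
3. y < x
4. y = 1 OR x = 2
No

A contradictory subset is {-3x + y = 20, y < x, y = 1 OR x = 2}. No integer assignment can satisfy these jointly:

  - -3x + y = 20: is a linear equation tying the variables together
  - y < x: bounds one variable relative to another variable
  - y = 1 OR x = 2: forces a choice: either y = 1 or x = 2

Split on the disjunction (y = 1 OR x = 2):
  • If y = 1: with y = 1, every remaining term of the linear equation is divisible by 3, so the left side is ≡ 0 (mod 3); but the right side 19 ≡ 1 (mod 3). No integers can satisfy it.
  • If x = 2: the equation forces y = 26, giving (x, y) = (2, 26), which violates x > y.
Both branches are infeasible, so the system has no integer solution.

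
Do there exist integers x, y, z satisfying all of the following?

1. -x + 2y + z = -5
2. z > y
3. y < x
Yes

Take x = 6, y = 0, z = 1. Substituting into each constraint:
  (1) (-6) + 2(0) + 1 = -5 ✓
  (2) 1 > 0 ✓
  (3) 0 < 6 ✓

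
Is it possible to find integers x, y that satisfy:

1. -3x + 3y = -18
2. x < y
No

The full constraint system is jointly infeasible over the integers. Each constraint and what it forces:

  - -3x + 3y = -18: is a linear equation tying the variables together
  - x < y: bounds one variable relative to another variable

From the equation, x − y = 6, i.e. y − x = -6; but y > x requires y − x ≥ 1. Contradiction.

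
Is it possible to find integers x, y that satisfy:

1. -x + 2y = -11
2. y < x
Yes

Take x = 1, y = -5. Substituting into each constraint:
  (1) (-1) + 2(-5) = -11 ✓
  (2) -5 < 1 ✓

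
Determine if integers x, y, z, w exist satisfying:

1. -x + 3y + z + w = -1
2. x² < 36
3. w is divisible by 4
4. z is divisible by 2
Yes

Take x = 1, y = 0, z = 0, w = 0. Substituting into each constraint:
  (1) (-1) + 3(0) + 0 + 0 = -1 ✓
  (2) x² = (1)² = 1, and 1 < 36 ✓
  (3) 0 = 4 × 0, remainder 0 ✓
  (4) 0 = 2 × 0, remainder 0 ✓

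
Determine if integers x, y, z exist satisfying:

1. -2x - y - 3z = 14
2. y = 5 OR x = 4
Yes

Take x = 7, y = 5, z = -11. Substituting into each constraint:
  (1) -2(7) + (-5) - 3(-11) = 14 ✓
  (2) y = 5, target 5 ✓ (first branch holds)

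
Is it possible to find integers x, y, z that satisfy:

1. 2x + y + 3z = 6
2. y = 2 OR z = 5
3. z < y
Yes

Take x = -8, y = 7, z = 5. Substituting into each constraint:
  (1) 2(-8) + 7 + 3(5) = 6 ✓
  (2) z = 5, target 5 ✓ (second branch holds)
  (3) 5 < 7 ✓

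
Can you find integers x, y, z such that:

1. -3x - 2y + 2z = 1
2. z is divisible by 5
Yes

Take x = -1, y = 1, z = 0. Substituting into each constraint:
  (1) -3(-1) - 2(1) + 2(0) = 1 ✓
  (2) 0 = 5 × 0, remainder 0 ✓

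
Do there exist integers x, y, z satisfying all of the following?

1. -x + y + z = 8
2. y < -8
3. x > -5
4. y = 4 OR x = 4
Yes

Take x = 4, y = -9, z = 21. Substituting into each constraint:
  (1) (-4) + (-9) + 21 = 8 ✓
  (2) -9 < -8 ✓
  (3) 4 > -5 ✓
  (4) x = 4, target 4 ✓ (second branch holds)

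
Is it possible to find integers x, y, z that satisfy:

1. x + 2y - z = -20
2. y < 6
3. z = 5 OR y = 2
Yes

Take x = -15, y = 0, z = 5. Substituting into each constraint:
  (1) (-15) + 2(0) + (-5) = -20 ✓
  (2) 0 < 6 ✓
  (3) z = 5, target 5 ✓ (first branch holds)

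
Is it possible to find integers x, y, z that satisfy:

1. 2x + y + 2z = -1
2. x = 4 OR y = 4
Yes

Take x = 4, y = 5, z = -7. Substituting into each constraint:
  (1) 2(4) + 5 + 2(-7) = -1 ✓
  (2) x = 4, target 4 ✓ (first branch holds)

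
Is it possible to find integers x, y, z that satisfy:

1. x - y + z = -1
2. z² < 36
Yes

Take x = 0, y = 0, z = -1. Substituting into each constraint:
  (1) 0 + 0 + (-1) = -1 ✓
  (2) z² = (-1)² = 1, and 1 < 36 ✓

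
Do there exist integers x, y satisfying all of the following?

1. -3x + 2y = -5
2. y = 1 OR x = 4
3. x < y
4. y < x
No

A contradictory subset is {x < y, y < x}. No integer assignment can satisfy these jointly:

  - x < y: bounds one variable relative to another variable
  - y < x: bounds one variable relative to another variable

Direct contradiction: y > x and x > y cannot both hold.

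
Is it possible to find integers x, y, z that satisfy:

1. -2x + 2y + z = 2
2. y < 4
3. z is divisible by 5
Yes

Take x = 0, y = 1, z = 0. Substituting into each constraint:
  (1) -2(0) + 2(1) + 0 = 2 ✓
  (2) 1 < 4 ✓
  (3) 0 = 5 × 0, remainder 0 ✓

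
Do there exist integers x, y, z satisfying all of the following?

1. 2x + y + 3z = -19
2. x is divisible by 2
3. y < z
Yes

Take x = -14, y = 0, z = 3. Substituting into each constraint:
  (1) 2(-14) + 0 + 3(3) = -19 ✓
  (2) -14 = 2 × -7, remainder 0 ✓
  (3) 0 < 3 ✓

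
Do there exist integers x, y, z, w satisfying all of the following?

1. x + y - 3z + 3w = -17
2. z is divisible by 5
Yes

Take x = -17, y = 0, z = 0, w = 0. Substituting into each constraint:
  (1) (-17) + 0 - 3(0) + 3(0) = -17 ✓
  (2) 0 = 5 × 0, remainder 0 ✓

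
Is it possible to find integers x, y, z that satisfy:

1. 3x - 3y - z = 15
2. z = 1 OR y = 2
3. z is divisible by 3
Yes

Take x = 7, y = 2, z = 0. Substituting into each constraint:
  (1) 3(7) - 3(2) + 0 = 15 ✓
  (2) y = 2, target 2 ✓ (second branch holds)
  (3) 0 = 3 × 0, remainder 0 ✓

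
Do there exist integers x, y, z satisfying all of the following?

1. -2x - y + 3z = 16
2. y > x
Yes

Take x = -2, y = 0, z = 4. Substituting into each constraint:
  (1) -2(-2) + 0 + 3(4) = 16 ✓
  (2) 0 > -2 ✓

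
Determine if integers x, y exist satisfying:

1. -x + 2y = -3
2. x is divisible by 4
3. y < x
No

A contradictory subset is {-x + 2y = -3, x is divisible by 4}. No integer assignment can satisfy these jointly:

  - -x + 2y = -3: is a linear equation tying the variables together
  - x is divisible by 4: restricts x to multiples of 4

Modular obstruction: writing x = 4x', every remaining term of the linear equation is divisible by 2, so the left side is ≡ 0 (mod 2); but the right side -3 ≡ 1 (mod 2). No integers can satisfy it.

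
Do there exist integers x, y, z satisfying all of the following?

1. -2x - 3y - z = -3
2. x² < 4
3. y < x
Yes

Take x = 0, y = -1, z = 6. Substituting into each constraint:
  (1) -2(0) - 3(-1) + (-6) = -3 ✓
  (2) x² = (0)² = 0, and 0 < 4 ✓
  (3) -1 < 0 ✓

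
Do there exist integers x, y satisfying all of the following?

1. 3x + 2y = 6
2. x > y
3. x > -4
Yes

Take x = 2, y = 0. Substituting into each constraint:
  (1) 3(2) + 2(0) = 6 ✓
  (2) 2 > 0 ✓
  (3) 2 > -4 ✓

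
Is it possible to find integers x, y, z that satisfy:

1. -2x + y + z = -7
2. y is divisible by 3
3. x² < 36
Yes

Take x = 4, y = 0, z = 1. Substituting into each constraint:
  (1) -2(4) + 0 + 1 = -7 ✓
  (2) 0 = 3 × 0, remainder 0 ✓
  (3) x² = (4)² = 16, and 16 < 36 ✓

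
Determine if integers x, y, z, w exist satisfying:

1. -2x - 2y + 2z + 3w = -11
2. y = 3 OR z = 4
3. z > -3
Yes

Take x = -1, y = 3, z = -2, w = -1. Substituting into each constraint:
  (1) -2(-1) - 2(3) + 2(-2) + 3(-1) = -11 ✓
  (2) y = 3, target 3 ✓ (first branch holds)
  (3) -2 > -3 ✓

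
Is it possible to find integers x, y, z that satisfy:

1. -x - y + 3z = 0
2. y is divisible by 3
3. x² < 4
Yes

Take x = 0, y = 0, z = 0. Substituting into each constraint:
  (1) 0 + 0 + 3(0) = 0 ✓
  (2) 0 = 3 × 0, remainder 0 ✓
  (3) x² = (0)² = 0, and 0 < 4 ✓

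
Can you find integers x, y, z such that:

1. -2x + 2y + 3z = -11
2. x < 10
Yes

Take x = 0, y = -7, z = 1. Substituting into each constraint:
  (1) -2(0) + 2(-7) + 3(1) = -11 ✓
  (2) 0 < 10 ✓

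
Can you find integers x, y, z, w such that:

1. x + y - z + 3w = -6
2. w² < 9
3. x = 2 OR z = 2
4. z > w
Yes

Take x = 2, y = -7, z = 1, w = 0. Substituting into each constraint:
  (1) 2 + (-7) + (-1) + 3(0) = -6 ✓
  (2) w² = (0)² = 0, and 0 < 9 ✓
  (3) x = 2, target 2 ✓ (first branch holds)
  (4) 1 > 0 ✓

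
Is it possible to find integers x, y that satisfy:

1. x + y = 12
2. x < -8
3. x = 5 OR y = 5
No

The full constraint system is jointly infeasible over the integers. Each constraint and what it forces:

  - x + y = 12: is a linear equation tying the variables together
  - x < -8: bounds one variable relative to a constant
  - x = 5 OR y = 5: forces a choice: either x = 5 or y = 5

Split on the disjunction (x = 5 OR y = 5):
  • If x = 5: this contradicts the bound x ≤ -9.
  • If y = 5: the equation forces x = 7, which contradicts the bound x ≤ -9.
Both branches are infeasible, so the system has no integer solution.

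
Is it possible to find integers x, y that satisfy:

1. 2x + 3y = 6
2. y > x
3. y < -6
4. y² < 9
No

A contradictory subset is {2x + 3y = 6, y > x, y < -6}. No integer assignment can satisfy these jointly:

  - 2x + 3y = 6: is a linear equation tying the variables together
  - y > x: bounds one variable relative to another variable
  - y < -6: bounds one variable relative to a constant

Propagating the comparison: x < y and y ≤ -7 give x ≤ -8. Range argument: with x ∈ [−∞, -8], y ∈ [−∞, -7], the left side of the equation is at most -37, but the right side is 6 > -37. No integer solution exists.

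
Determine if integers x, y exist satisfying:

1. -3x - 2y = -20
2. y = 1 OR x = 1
Yes

Take x = 6, y = 1. Substituting into each constraint:
  (1) -3(6) - 2(1) = -20 ✓
  (2) y = 1, target 1 ✓ (first branch holds)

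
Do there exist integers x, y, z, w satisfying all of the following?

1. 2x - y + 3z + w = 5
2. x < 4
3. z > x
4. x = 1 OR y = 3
Yes

Take x = 1, y = 0, z = 2, w = -3. Substituting into each constraint:
  (1) 2(1) + 0 + 3(2) + (-3) = 5 ✓
  (2) 1 < 4 ✓
  (3) 2 > 1 ✓
  (4) x = 1, target 1 ✓ (first branch holds)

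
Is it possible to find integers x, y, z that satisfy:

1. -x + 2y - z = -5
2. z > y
Yes

Take x = 3, y = -1, z = 0. Substituting into each constraint:
  (1) (-3) + 2(-1) + 0 = -5 ✓
  (2) 0 > -1 ✓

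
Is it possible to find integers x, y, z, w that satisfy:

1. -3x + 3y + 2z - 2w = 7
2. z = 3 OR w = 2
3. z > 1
Yes

Take x = 0, y = 3, z = 3, w = 4. Substituting into each constraint:
  (1) -3(0) + 3(3) + 2(3) - 2(4) = 7 ✓
  (2) z = 3, target 3 ✓ (first branch holds)
  (3) 3 > 1 ✓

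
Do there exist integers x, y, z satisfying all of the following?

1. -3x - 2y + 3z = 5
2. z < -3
Yes

Take x = 1, y = -10, z = -4. Substituting into each constraint:
  (1) -3(1) - 2(-10) + 3(-4) = 5 ✓
  (2) -4 < -3 ✓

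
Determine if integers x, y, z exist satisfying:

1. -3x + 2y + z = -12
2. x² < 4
Yes

Take x = 0, y = 0, z = -12. Substituting into each constraint:
  (1) -3(0) + 2(0) + (-12) = -12 ✓
  (2) x² = (0)² = 0, and 0 < 4 ✓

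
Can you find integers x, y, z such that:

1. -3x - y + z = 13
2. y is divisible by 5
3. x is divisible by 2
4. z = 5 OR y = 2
Yes

Take x = -6, y = 10, z = 5. Substituting into each constraint:
  (1) -3(-6) + (-10) + 5 = 13 ✓
  (2) 10 = 5 × 2, remainder 0 ✓
  (3) -6 = 2 × -3, remainder 0 ✓
  (4) z = 5, target 5 ✓ (first branch holds)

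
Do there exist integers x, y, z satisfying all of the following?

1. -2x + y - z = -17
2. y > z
Yes

Take x = 9, y = 0, z = -1. Substituting into each constraint:
  (1) -2(9) + 0 + 1 = -17 ✓
  (2) 0 > -1 ✓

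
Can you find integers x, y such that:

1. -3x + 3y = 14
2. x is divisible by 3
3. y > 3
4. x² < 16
No

Even the single constraint (-3x + 3y = 14) is infeasible over the integers.

  - -3x + 3y = 14: every term on the left is divisible by 3, so the LHS ≡ 0 (mod 3), but the RHS 14 is not — no integer solution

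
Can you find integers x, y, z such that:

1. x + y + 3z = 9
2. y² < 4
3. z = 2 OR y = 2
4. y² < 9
Yes

Take x = 3, y = 0, z = 2. Substituting into each constraint:
  (1) 3 + 0 + 3(2) = 9 ✓
  (2) y² = (0)² = 0, and 0 < 4 ✓
  (3) z = 2, target 2 ✓ (first branch holds)
  (4) y² = (0)² = 0, and 0 < 9 ✓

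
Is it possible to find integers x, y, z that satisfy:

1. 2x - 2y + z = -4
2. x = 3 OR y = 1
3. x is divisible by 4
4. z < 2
Yes

Take x = 0, y = 1, z = -2. Substituting into each constraint:
  (1) 2(0) - 2(1) + (-2) = -4 ✓
  (2) y = 1, target 1 ✓ (second branch holds)
  (3) 0 = 4 × 0, remainder 0 ✓
  (4) -2 < 2 ✓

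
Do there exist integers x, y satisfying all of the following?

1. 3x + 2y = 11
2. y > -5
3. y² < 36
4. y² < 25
Yes

Take x = 1, y = 4. Substituting into each constraint:
  (1) 3(1) + 2(4) = 11 ✓
  (2) 4 > -5 ✓
  (3) y² = (4)² = 16, and 16 < 36 ✓
  (4) y² = (4)² = 16, and 16 < 25 ✓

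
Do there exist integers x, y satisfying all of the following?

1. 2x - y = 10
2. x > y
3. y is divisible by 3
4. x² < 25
Yes

Take x = 2, y = -6. Substituting into each constraint:
  (1) 2(2) + 6 = 10 ✓
  (2) 2 > -6 ✓
  (3) -6 = 3 × -2, remainder 0 ✓
  (4) x² = (2)² = 4, and 4 < 25 ✓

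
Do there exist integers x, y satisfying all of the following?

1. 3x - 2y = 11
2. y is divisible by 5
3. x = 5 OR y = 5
Yes

Take x = 7, y = 5. Substituting into each constraint:
  (1) 3(7) - 2(5) = 11 ✓
  (2) 5 = 5 × 1, remainder 0 ✓
  (3) y = 5, target 5 ✓ (second branch holds)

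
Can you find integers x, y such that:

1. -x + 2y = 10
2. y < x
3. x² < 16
No

The full constraint system is jointly infeasible over the integers. Each constraint and what it forces:

  - -x + 2y = 10: is a linear equation tying the variables together
  - y < x: bounds one variable relative to another variable
  - x² < 16: restricts x to |x| ≤ 3

Propagating the comparison: y < x and x ≤ 3 give y ≤ 2. Range argument: with x ∈ [-3, 3], y ∈ [−∞, 2], the left side of the equation is at most 7, but the right side is 10 > 7. No integer solution exists.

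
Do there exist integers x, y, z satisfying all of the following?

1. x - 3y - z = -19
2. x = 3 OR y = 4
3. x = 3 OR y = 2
Yes

Take x = 3, y = 7, z = 1. Substituting into each constraint:
  (1) 3 - 3(7) + (-1) = -19 ✓
  (2) x = 3, target 3 ✓ (first branch holds)
  (3) x = 3, target 3 ✓ (first branch holds)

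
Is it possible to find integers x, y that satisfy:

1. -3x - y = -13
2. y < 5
Yes

Take x = 3, y = 4. Substituting into each constraint:
  (1) -3(3) + (-4) = -13 ✓
  (2) 4 < 5 ✓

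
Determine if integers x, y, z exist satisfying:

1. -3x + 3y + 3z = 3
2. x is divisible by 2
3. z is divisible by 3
Yes

Take x = 0, y = 1, z = 0. Substituting into each constraint:
  (1) -3(0) + 3(1) + 3(0) = 3 ✓
  (2) 0 = 2 × 0, remainder 0 ✓
  (3) 0 = 3 × 0, remainder 0 ✓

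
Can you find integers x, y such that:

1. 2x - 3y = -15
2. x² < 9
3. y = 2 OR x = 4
No

The full constraint system is jointly infeasible over the integers. Each constraint and what it forces:

  - 2x - 3y = -15: is a linear equation tying the variables together
  - x² < 9: restricts x to |x| ≤ 2
  - y = 2 OR x = 4: forces a choice: either y = 2 or x = 4

Split on the disjunction (y = 2 OR x = 4):
  • If y = 2: with y = 2, every remaining term of the linear equation is divisible by 2, so the left side is ≡ 0 (mod 2); but the right side -9 ≡ 1 (mod 2). No integers can satisfy it.
  • If x = 4: this contradicts x² < 9, which requires |x| ≤ 2.
Both branches are infeasible, so the system has no integer solution.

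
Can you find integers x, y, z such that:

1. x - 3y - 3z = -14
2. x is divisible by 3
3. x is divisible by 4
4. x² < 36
No

A contradictory subset is {x - 3y - 3z = -14, x is divisible by 3}. No integer assignment can satisfy these jointly:

  - x - 3y - 3z = -14: is a linear equation tying the variables together
  - x is divisible by 3: restricts x to multiples of 3

Modular obstruction: writing x = 3x', every remaining term of the linear equation is divisible by 3, so the left side is ≡ 0 (mod 3); but the right side -14 ≡ 1 (mod 3). No integers can satisfy it.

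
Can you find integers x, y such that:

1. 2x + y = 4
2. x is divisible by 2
Yes

Take x = 0, y = 4. Substituting into each constraint:
  (1) 2(0) + 4 = 4 ✓
  (2) 0 = 2 × 0, remainder 0 ✓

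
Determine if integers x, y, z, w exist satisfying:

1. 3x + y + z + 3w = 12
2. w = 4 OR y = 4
Yes

Take x = 0, y = 0, z = 0, w = 4. Substituting into each constraint:
  (1) 3(0) + 0 + 0 + 3(4) = 12 ✓
  (2) w = 4, target 4 ✓ (first branch holds)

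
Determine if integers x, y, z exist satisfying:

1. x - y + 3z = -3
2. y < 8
Yes

Take x = 0, y = 3, z = 0. Substituting into each constraint:
  (1) 0 + (-3) + 3(0) = -3 ✓
  (2) 3 < 8 ✓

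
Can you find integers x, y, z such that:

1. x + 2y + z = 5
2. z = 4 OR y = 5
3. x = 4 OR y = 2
Yes

Take x = 4, y = 5, z = -9. Substituting into each constraint:
  (1) 4 + 2(5) + (-9) = 5 ✓
  (2) y = 5, target 5 ✓ (second branch holds)
  (3) x = 4, target 4 ✓ (first branch holds)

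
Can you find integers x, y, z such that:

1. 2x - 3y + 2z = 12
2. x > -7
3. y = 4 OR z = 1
Yes

Take x = -1, y = -4, z = 1. Substituting into each constraint:
  (1) 2(-1) - 3(-4) + 2(1) = 12 ✓
  (2) -1 > -7 ✓
  (3) z = 1, target 1 ✓ (second branch holds)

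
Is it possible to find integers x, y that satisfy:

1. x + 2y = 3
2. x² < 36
Yes

Take x = 1, y = 1. Substituting into each constraint:
  (1) 1 + 2(1) = 3 ✓
  (2) x² = (1)² = 1, and 1 < 36 ✓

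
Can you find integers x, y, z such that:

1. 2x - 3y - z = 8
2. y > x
Yes

Take x = -1, y = 0, z = -10. Substituting into each constraint:
  (1) 2(-1) - 3(0) + 10 = 8 ✓
  (2) 0 > -1 ✓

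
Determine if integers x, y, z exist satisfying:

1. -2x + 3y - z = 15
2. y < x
Yes

Take x = 1, y = 0, z = -17. Substituting into each constraint:
  (1) -2(1) + 3(0) + 17 = 15 ✓
  (2) 0 < 1 ✓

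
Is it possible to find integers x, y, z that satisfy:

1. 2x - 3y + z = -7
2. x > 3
Yes

Take x = 4, y = 5, z = 0. Substituting into each constraint:
  (1) 2(4) - 3(5) + 0 = -7 ✓
  (2) 4 > 3 ✓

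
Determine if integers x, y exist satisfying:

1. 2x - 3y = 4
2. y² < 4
Yes

Take x = 2, y = 0. Substituting into each constraint:
  (1) 2(2) - 3(0) = 4 ✓
  (2) y² = (0)² = 0, and 0 < 4 ✓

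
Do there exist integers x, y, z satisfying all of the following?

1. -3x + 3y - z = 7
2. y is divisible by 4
Yes

Take x = -3, y = 0, z = 2. Substituting into each constraint:
  (1) -3(-3) + 3(0) + (-2) = 7 ✓
  (2) 0 = 4 × 0, remainder 0 ✓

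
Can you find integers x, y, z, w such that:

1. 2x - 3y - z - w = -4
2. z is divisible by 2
Yes

Take x = 0, y = 0, z = 0, w = 4. Substituting into each constraint:
  (1) 2(0) - 3(0) + 0 + (-4) = -4 ✓
  (2) 0 = 2 × 0, remainder 0 ✓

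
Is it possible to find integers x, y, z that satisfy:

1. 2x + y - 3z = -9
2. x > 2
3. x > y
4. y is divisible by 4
Yes

Take x = 3, y = 0, z = 5. Substituting into each constraint:
  (1) 2(3) + 0 - 3(5) = -9 ✓
  (2) 3 > 2 ✓
  (3) 3 > 0 ✓
  (4) 0 = 4 × 0, remainder 0 ✓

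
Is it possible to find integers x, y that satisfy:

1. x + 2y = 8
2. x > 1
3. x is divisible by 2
Yes

Take x = 2, y = 3. Substituting into each constraint:
  (1) 2 + 2(3) = 8 ✓
  (2) 2 > 1 ✓
  (3) 2 = 2 × 1, remainder 0 ✓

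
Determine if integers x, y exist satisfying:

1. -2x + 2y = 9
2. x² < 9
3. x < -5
No

Even the single constraint (-2x + 2y = 9) is infeasible over the integers.

  - -2x + 2y = 9: every term on the left is divisible by 2, so the LHS ≡ 0 (mod 2), but the RHS 9 is not — no integer solution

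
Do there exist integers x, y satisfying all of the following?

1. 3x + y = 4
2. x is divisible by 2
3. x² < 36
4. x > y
Yes

Take x = 2, y = -2. Substituting into each constraint:
  (1) 3(2) + (-2) = 4 ✓
  (2) 2 = 2 × 1, remainder 0 ✓
  (3) x² = (2)² = 4, and 4 < 36 ✓
  (4) 2 > -2 ✓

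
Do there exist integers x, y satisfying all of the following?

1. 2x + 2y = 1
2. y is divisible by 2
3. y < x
No

Even the single constraint (2x + 2y = 1) is infeasible over the integers.

  - 2x + 2y = 1: every term on the left is divisible by 2, so the LHS ≡ 0 (mod 2), but the RHS 1 is not — no integer solution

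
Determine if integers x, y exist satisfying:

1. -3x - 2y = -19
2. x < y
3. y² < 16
No

The full constraint system is jointly infeasible over the integers. Each constraint and what it forces:

  - -3x - 2y = -19: is a linear equation tying the variables together
  - x < y: bounds one variable relative to another variable
  - y² < 16: restricts y to |y| ≤ 3

Propagating the comparison: x < y and y ≤ 3 give x ≤ 2. Range argument: with x ∈ [−∞, 2], y ∈ [-3, 3], the left side of the equation is at least -12, but the right side is -19 < -12. No integer solution exists.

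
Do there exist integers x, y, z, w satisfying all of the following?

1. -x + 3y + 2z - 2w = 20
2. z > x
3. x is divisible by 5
Yes

Take x = 0, y = 6, z = 1, w = 0. Substituting into each constraint:
  (1) 0 + 3(6) + 2(1) - 2(0) = 20 ✓
  (2) 1 > 0 ✓
  (3) 0 = 5 × 0, remainder 0 ✓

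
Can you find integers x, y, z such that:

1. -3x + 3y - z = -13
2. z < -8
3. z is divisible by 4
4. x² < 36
Yes

Take x = 1, y = -10, z = -20. Substituting into each constraint:
  (1) -3(1) + 3(-10) + 20 = -13 ✓
  (2) -20 < -8 ✓
  (3) -20 = 4 × -5, remainder 0 ✓
  (4) x² = (1)² = 1, and 1 < 36 ✓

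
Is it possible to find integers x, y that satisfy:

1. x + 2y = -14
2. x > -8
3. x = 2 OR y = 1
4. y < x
Yes

Take x = 2, y = -8. Substituting into each constraint:
  (1) 2 + 2(-8) = -14 ✓
  (2) 2 > -8 ✓
  (3) x = 2, target 2 ✓ (first branch holds)
  (4) -8 < 2 ✓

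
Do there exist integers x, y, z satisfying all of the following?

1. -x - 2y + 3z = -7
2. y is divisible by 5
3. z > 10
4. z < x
Yes

Take x = 13, y = 15, z = 12. Substituting into each constraint:
  (1) (-13) - 2(15) + 3(12) = -7 ✓
  (2) 15 = 5 × 3, remainder 0 ✓
  (3) 12 > 10 ✓
  (4) 12 < 13 ✓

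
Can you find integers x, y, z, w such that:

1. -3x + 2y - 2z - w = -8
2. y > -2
Yes

Take x = 0, y = -1, z = 3, w = 0. Substituting into each constraint:
  (1) -3(0) + 2(-1) - 2(3) + 0 = -8 ✓
  (2) -1 > -2 ✓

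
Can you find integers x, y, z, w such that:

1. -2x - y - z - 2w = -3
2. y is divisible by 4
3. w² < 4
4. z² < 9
Yes

Take x = 0, y = 0, z = 1, w = 1. Substituting into each constraint:
  (1) -2(0) + 0 + (-1) - 2(1) = -3 ✓
  (2) 0 = 4 × 0, remainder 0 ✓
  (3) w² = (1)² = 1, and 1 < 4 ✓
  (4) z² = (1)² = 1, and 1 < 9 ✓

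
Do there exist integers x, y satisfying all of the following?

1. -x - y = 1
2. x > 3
Yes

Take x = 4, y = -5. Substituting into each constraint:
  (1) (-4) + 5 = 1 ✓
  (2) 4 > 3 ✓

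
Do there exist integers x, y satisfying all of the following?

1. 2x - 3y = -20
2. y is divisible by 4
Yes

Take x = -10, y = 0. Substituting into each constraint:
  (1) 2(-10) - 3(0) = -20 ✓
  (2) 0 = 4 × 0, remainder 0 ✓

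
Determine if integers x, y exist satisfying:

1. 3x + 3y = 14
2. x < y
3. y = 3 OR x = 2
No

Even the single constraint (3x + 3y = 14) is infeasible over the integers.

  - 3x + 3y = 14: every term on the left is divisible by 3, so the LHS ≡ 0 (mod 3), but the RHS 14 is not — no integer solution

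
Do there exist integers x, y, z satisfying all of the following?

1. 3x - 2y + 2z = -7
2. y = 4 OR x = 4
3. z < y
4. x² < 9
Yes

Take x = 1, y = 4, z = -1. Substituting into each constraint:
  (1) 3(1) - 2(4) + 2(-1) = -7 ✓
  (2) y = 4, target 4 ✓ (first branch holds)
  (3) -1 < 4 ✓
  (4) x² = (1)² = 1, and 1 < 9 ✓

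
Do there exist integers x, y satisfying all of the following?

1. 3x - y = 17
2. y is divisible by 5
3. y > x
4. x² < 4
No

A contradictory subset is {3x - y = 17, y > x, x² < 4}. No integer assignment can satisfy these jointly:

  - 3x - y = 17: is a linear equation tying the variables together
  - y > x: bounds one variable relative to another variable
  - x² < 4: restricts x to |x| ≤ 1

Propagating the comparison: y > x and x ≥ -1 give y ≥ 0. Range argument: with x ∈ [-1, 1], y ∈ [0, ∞], the left side of the equation is at most 3, but the right side is 17 > 3. No integer solution exists.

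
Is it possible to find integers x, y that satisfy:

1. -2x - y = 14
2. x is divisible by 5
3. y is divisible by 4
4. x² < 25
No

The full constraint system is jointly infeasible over the integers. Each constraint and what it forces:

  - -2x - y = 14: is a linear equation tying the variables together
  - x is divisible by 5: restricts x to multiples of 5
  - y is divisible by 4: restricts y to multiples of 4
  - x² < 25: restricts x to |x| ≤ 4

The bounds confine x to {0} with 5 | x. For each value, substitute into the equation:
  • x = 0: the equation forces y = -14, but 4 does not divide -14.
Every case fails, so no integer solution exists.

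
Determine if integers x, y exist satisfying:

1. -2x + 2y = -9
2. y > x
No

Even the single constraint (-2x + 2y = -9) is infeasible over the integers.

  - -2x + 2y = -9: every term on the left is divisible by 2, so the LHS ≡ 0 (mod 2), but the RHS -9 is not — no integer solution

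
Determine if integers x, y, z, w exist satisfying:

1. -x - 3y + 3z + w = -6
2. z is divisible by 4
Yes

Take x = 0, y = 0, z = 0, w = -6. Substituting into each constraint:
  (1) 0 - 3(0) + 3(0) + (-6) = -6 ✓
  (2) 0 = 4 × 0, remainder 0 ✓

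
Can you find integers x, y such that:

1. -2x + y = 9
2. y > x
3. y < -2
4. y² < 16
Yes

Take x = -6, y = -3. Substituting into each constraint:
  (1) -2(-6) + (-3) = 9 ✓
  (2) -3 > -6 ✓
  (3) -3 < -2 ✓
  (4) y² = (-3)² = 9, and 9 < 16 ✓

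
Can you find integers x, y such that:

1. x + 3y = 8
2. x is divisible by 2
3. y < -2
Yes

Take x = 20, y = -4. Substituting into each constraint:
  (1) 20 + 3(-4) = 8 ✓
  (2) 20 = 2 × 10, remainder 0 ✓
  (3) -4 < -2 ✓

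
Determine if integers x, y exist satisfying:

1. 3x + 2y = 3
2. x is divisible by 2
No

The full constraint system is jointly infeasible over the integers. Each constraint and what it forces:

  - 3x + 2y = 3: is a linear equation tying the variables together
  - x is divisible by 2: restricts x to multiples of 2

Modular obstruction: writing x = 2x', every remaining term of the linear equation is divisible by 2, so the left side is ≡ 0 (mod 2); but the right side 3 ≡ 1 (mod 2). No integers can satisfy it.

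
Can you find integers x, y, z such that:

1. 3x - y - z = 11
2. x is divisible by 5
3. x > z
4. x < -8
Yes

Take x = -10, y = -30, z = -11. Substituting into each constraint:
  (1) 3(-10) + 30 + 11 = 11 ✓
  (2) -10 = 5 × -2, remainder 0 ✓
  (3) -10 > -11 ✓
  (4) -10 < -8 ✓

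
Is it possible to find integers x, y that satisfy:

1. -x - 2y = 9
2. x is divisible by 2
No

The full constraint system is jointly infeasible over the integers. Each constraint and what it forces:

  - -x - 2y = 9: is a linear equation tying the variables together
  - x is divisible by 2: restricts x to multiples of 2

Modular obstruction: writing x = 2x', every remaining term of the linear equation is divisible by 2, so the left side is ≡ 0 (mod 2); but the right side 9 ≡ 1 (mod 2). No integers can satisfy it.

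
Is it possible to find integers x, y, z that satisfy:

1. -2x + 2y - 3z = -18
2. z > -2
Yes

Take x = 0, y = -9, z = 0. Substituting into each constraint:
  (1) -2(0) + 2(-9) - 3(0) = -18 ✓
  (2) 0 > -2 ✓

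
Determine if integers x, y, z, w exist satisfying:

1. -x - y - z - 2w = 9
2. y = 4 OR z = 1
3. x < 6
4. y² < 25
Yes

Take x = -10, y = 0, z = 1, w = 0. Substituting into each constraint:
  (1) 10 + 0 + (-1) - 2(0) = 9 ✓
  (2) z = 1, target 1 ✓ (second branch holds)
  (3) -10 < 6 ✓
  (4) y² = (0)² = 0, and 0 < 25 ✓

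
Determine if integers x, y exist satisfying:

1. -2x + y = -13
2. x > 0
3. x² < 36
Yes

Take x = 2, y = -9. Substituting into each constraint:
  (1) -2(2) + (-9) = -13 ✓
  (2) 2 > 0 ✓
  (3) x² = (2)² = 4, and 4 < 36 ✓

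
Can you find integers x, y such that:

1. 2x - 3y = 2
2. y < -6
Yes

Take x = -11, y = -8. Substituting into each constraint:
  (1) 2(-11) - 3(-8) = 2 ✓
  (2) -8 < -6 ✓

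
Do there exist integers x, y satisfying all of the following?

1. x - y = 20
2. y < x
Yes

Take x = 0, y = -20. Substituting into each constraint:
  (1) 0 + 20 = 20 ✓
  (2) -20 < 0 ✓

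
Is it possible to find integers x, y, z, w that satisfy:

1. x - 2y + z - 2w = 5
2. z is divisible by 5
Yes

Take x = 1, y = -2, z = 0, w = 0. Substituting into each constraint:
  (1) 1 - 2(-2) + 0 - 2(0) = 5 ✓
  (2) 0 = 5 × 0, remainder 0 ✓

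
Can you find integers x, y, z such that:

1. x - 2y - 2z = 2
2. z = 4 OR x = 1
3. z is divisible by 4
Yes

Take x = 0, y = -5, z = 4. Substituting into each constraint:
  (1) 0 - 2(-5) - 2(4) = 2 ✓
  (2) z = 4, target 4 ✓ (first branch holds)
  (3) 4 = 4 × 1, remainder 0 ✓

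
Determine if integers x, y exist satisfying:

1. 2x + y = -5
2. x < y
Yes

Take x = -3, y = 1. Substituting into each constraint:
  (1) 2(-3) + 1 = -5 ✓
  (2) -3 < 1 ✓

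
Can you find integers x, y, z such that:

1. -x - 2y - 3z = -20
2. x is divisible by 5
Yes

Take x = 0, y = 1, z = 6. Substituting into each constraint:
  (1) 0 - 2(1) - 3(6) = -20 ✓
  (2) 0 = 5 × 0, remainder 0 ✓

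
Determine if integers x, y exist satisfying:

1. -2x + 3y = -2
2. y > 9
Yes

Take x = 16, y = 10. Substituting into each constraint:
  (1) -2(16) + 3(10) = -2 ✓
  (2) 10 > 9 ✓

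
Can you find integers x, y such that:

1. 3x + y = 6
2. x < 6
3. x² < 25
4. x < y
Yes

Take x = 1, y = 3. Substituting into each constraint:
  (1) 3(1) + 3 = 6 ✓
  (2) 1 < 6 ✓
  (3) x² = (1)² = 1, and 1 < 25 ✓
  (4) 1 < 3 ✓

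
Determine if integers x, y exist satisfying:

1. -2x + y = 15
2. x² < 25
Yes

Take x = 0, y = 15. Substituting into each constraint:
  (1) -2(0) + 15 = 15 ✓
  (2) x² = (0)² = 0, and 0 < 25 ✓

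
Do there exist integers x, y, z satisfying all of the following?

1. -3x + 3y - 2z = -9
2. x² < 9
Yes

Take x = 0, y = 1, z = 6. Substituting into each constraint:
  (1) -3(0) + 3(1) - 2(6) = -9 ✓
  (2) x² = (0)² = 0, and 0 < 9 ✓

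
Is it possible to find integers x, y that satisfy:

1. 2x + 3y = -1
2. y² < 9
Yes

Take x = 1, y = -1. Substituting into each constraint:
  (1) 2(1) + 3(-1) = -1 ✓
  (2) y² = (-1)² = 1, and 1 < 9 ✓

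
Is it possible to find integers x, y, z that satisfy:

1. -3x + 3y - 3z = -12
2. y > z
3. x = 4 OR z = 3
Yes

Take x = 5, y = 4, z = 3. Substituting into each constraint:
  (1) -3(5) + 3(4) - 3(3) = -12 ✓
  (2) 4 > 3 ✓
  (3) z = 3, target 3 ✓ (second branch holds)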